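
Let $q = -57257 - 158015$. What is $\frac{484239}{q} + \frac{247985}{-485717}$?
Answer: $- \frac{288587341283}{104561270024} \approx -2.76$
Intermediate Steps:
$q = -215272$ ($q = -57257 - 158015 = -215272$)
$\frac{484239}{q} + \frac{247985}{-485717} = \frac{484239}{-215272} + \frac{247985}{-485717} = 484239 \left(- \frac{1}{215272}\right) + 247985 \left(- \frac{1}{485717}\right) = - \frac{484239}{215272} - \frac{247985}{485717} = - \frac{288587341283}{104561270024}$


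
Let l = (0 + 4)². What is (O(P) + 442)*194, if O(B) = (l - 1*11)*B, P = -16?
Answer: 70228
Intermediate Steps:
l = 16 (l = 4² = 16)
O(B) = 5*B (O(B) = (16 - 1*11)*B = (16 - 11)*B = 5*B)
(O(P) + 442)*194 = (5*(-16) + 442)*194 = (-80 + 442)*194 = 362*194 = 70228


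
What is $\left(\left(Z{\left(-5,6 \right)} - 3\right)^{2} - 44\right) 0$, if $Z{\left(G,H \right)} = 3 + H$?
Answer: $0$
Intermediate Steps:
$\left(\left(Z{\left(-5,6 \right)} - 3\right)^{2} - 44\right) 0 = \left(\left(\left(3 + 6\right) - 3\right)^{2} - 44\right) 0 = \left(\left(9 - 3\right)^{2} - 44\right) 0 = \left(6^{2} - 44\right) 0 = \left(36 - 44\right) 0 = \left(-8\right) 0 = 0$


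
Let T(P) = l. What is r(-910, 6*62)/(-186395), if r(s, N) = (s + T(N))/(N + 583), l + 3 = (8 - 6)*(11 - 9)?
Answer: 909/178007225 ≈ 5.1065e-6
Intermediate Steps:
l = 1 (l = -3 + (8 - 6)*(11 - 9) = -3 + 2*2 = -3 + 4 = 1)
T(P) = 1
r(s, N) = (1 + s)/(583 + N) (r(s, N) = (s + 1)/(N + 583) = (1 + s)/(583 + N))
r(-910, 6*62)/(-186395) = ((1 - 910)/(583 + 6*62))/(-186395) = (-909/(583 + 372))*(-1/186395) = (-909/955)*(-1/186395) = ((1/955)*(-909))*(-1/186395) = -909/955*(-1/186395) = 909/178007225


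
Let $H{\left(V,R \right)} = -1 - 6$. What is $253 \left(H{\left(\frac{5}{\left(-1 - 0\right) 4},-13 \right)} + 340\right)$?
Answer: $84249$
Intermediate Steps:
$H{\left(V,R \right)} = -7$ ($H{\left(V,R \right)} = -1 - 6 = -7$)
$253 \left(H{\left(\frac{5}{\left(-1 - 0\right) 4},-13 \right)} + 340\right) = 253 \left(-7 + 340\right) = 253 \cdot 333 = 84249$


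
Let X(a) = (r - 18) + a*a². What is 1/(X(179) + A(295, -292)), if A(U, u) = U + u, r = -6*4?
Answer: 1/5735300 ≈ 1.7436e-7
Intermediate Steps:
r = -24
X(a) = -42 + a³ (X(a) = (-24 - 18) + a*a² = -42 + a³)
1/(X(179) + A(295, -292)) = 1/((-42 + 179³) + (295 - 292)) = 1/((-42 + 5735339) + 3) = 1/(5735297 + 3) = 1/5735300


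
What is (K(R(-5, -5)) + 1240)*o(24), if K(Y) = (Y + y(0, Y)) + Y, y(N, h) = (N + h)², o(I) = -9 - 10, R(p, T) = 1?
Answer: -23617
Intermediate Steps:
o(I) = -19
K(Y) = Y² + 2*Y (K(Y) = (Y + (0 + Y)²) + Y = (Y + Y²) + Y = Y² + 2*Y)
(K(R(-5, -5)) + 1240)*o(24) = (1*(2 + 1) + 1240)*(-19) = (1*3 + 1240)*(-19) = (3 + 1240)*(-19) = 1243*(-19) = -23617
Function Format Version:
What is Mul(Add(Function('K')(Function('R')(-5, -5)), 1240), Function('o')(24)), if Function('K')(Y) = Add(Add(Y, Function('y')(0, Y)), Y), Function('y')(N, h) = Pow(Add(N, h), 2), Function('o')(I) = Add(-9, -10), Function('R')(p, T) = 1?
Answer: -23617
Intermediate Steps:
Function('o')(I) = -19
Function('K')(Y) = Add(Pow(Y, 2), Mul(2, Y)) (Function('K')(Y) = Add(Add(Y, Pow(Add(0, Y), 2)), Y) = Add(Add(Y, Pow(Y, 2)), Y) = Add(Pow(Y, 2), Mul(2, Y)))
Mul(Add(Function('K')(Function('R')(-5, -5)), 1240), Function('o')(24)) = Mul(Add(Mul(1, Add(2, 1)), 1240), -19) = Mul(Add(Mul(1, 3), 1240), -19) = Mul(Add(3, 1240), -19) = Mul(1243, -19) = -23617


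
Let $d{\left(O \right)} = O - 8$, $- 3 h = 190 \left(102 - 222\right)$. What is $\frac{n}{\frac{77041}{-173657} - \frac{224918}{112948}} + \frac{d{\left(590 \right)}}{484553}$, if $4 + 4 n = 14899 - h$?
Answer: $- \frac{1575738148277032837}{2103850363848062} \approx -748.98$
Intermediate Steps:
$h = 7600$ ($h = - \frac{190 \left(102 - 222\right)}{3} = - \frac{190 \left(-120\right)}{3} = \left(- \frac{1}{3}\right) \left(-22800\right) = 7600$)
$n = \frac{7295}{4}$ ($n = -1 + \frac{14899 - 7600}{4} = -1 + \frac{1}{4} \cdot 7299 = -1 + \frac{7299}{4} = \frac{7295}{4} \approx 1823.8$)
$d{\left(O \right)} = -8 + O$ ($d{\left(O \right)} = O - 8 = -8 + O$)
$\frac{n}{\frac{77041}{-173657} - \frac{224918}{112948}} + \frac{d{\left(590 \right)}}{484553} = \frac{7295}{4 \left(\frac{77041}{-173657} - \frac{224918}{112948}\right)} + \frac{-8 + 590}{484553} = \frac{7295}{4 \left(77041 \left(- \frac{1}{173657}\right) - \frac{112459}{56474}\right)} + 582 \cdot \frac{1}{484553} = \frac{7295}{4 \left(- \frac{77041}{173657} - \frac{112459}{56474}\right)} + \frac{582}{484553} = \frac{7295}{4 \left(- \frac{2170918727}{891555038}\right)} + \frac{582}{484553} = \frac{7295}{4} \left(- \frac{891555038}{2170918727}\right) + \frac{582}{484553} = - \frac{3251947001105}{4341837454} + \frac{582}{484553} = - \frac{1575738148277032837}{2103850363848062}$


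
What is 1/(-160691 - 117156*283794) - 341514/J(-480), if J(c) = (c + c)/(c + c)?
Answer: -26928826801758253/78851311518 ≈ -3.4151e+5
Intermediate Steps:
J(c) = 1 (J(c) = (2*c)/((2*c)) = (2*c)*(1/(2*c)) = 1)
1/(-160691 - 117156*283794) - 341514/J(-480) = 1/(-160691 - 117156*283794) - 341514/1 = (1/283794)/(-277847) - 341514*1 = -1/277847*1/283794 - 341514 = -1/78851311518 - 341514 = -26928826801758253/78851311518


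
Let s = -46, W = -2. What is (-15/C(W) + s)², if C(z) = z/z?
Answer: 3721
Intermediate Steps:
C(z) = 1
(-15/C(W) + s)² = (-15/1 - 46)² = (-15*1 - 46)² = (-15 - 46)² = (-61)² = 3721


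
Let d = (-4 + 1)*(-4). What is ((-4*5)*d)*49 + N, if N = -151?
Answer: -11911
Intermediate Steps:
d = 12 (d = -3*(-4) = 12)
((-4*5)*d)*49 + N = (-4*5*12)*49 - 151 = -20*12*49 - 151 = -240*49 - 151 = -11760 - 151 = -11911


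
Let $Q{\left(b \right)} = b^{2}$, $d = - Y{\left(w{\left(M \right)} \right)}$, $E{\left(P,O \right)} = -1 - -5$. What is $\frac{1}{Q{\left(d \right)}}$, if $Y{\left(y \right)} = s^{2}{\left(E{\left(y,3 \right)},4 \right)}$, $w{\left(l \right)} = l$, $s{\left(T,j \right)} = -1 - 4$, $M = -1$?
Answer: $\frac{1}{625} \approx 0.0016$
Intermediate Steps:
$E{\left(P,O \right)} = 4$ ($E{\left(P,O \right)} = -1 + 5 = 4$)
$s{\left(T,j \right)} = -5$ ($s{\left(T,j \right)} = -1 - 4 = -5$)
$Y{\left(y \right)} = 25$ ($Y{\left(y \right)} = \left(-5\right)^{2} = 25$)
$d = -25$ ($d = \left(-1\right) 25 = -25$)
$\frac{1}{Q{\left(d \right)}} = \frac{1}{\left(-25\right)^{2}} = \frac{1}{625}$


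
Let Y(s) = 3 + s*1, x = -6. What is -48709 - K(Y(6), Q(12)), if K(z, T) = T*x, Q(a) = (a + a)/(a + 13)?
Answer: -1217581/25 ≈ -48703.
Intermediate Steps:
Y(s) = 3 + s
Q(a) = 2*a/(13 + a) (Q(a) = (2*a)/(13 + a) = 2*a/(13 + a))
K(z, T) = -6*T (K(z, T) = T*(-6) = -6*T)
-48709 - K(Y(6), Q(12)) = -48709 - (-6)*2*12/(13 + 12) = -48709 - (-6)*2*12/25 = -48709 - (-6)*2*12*(1/25) = -48709 - (-6)*24/25 = -48709 - 1*(-144/25) = -48709 + 144/25 = -1217581/25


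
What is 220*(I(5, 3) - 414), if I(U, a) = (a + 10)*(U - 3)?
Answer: -85360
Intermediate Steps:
I(U, a) = (-3 + U)*(10 + a) (I(U, a) = (10 + a)*(-3 + U) = (-3 + U)*(10 + a))
220*(I(5, 3) - 414) = 220*((-30 - 3*3 + 10*5 + 5*3) - 414) = 220*((-30 - 9 + 50 + 15) - 414) = 220*(26 - 414) = 220*(-388) = -85360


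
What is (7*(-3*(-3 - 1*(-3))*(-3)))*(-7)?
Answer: 0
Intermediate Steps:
(7*(-3*(-3 - 1*(-3))*(-3)))*(-7) = (7*(-3*(-3 + 3)*(-3)))*(-7) = (7*(-3*0*(-3)))*(-7) = (7*(0*(-3)))*(-7) = (7*0)*(-7) = 0*(-7) = 0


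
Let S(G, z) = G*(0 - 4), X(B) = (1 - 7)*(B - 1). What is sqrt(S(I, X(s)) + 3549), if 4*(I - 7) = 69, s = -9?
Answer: 2*sqrt(863) ≈ 58.754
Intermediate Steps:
I = 97/4 (I = 7 + (1/4)*69 = 7 + 69/4 = 97/4 ≈ 24.250)
X(B) = 6 - 6*B (X(B) = -6*(-1 + B) = 6 - 6*B)
S(G, z) = -4*G (S(G, z) = G*(-4) = -4*G)
sqrt(S(I, X(s)) + 3549) = sqrt(-4*97/4 + 3549) = sqrt(-97 + 3549) = sqrt(3452) = 2*sqrt(863)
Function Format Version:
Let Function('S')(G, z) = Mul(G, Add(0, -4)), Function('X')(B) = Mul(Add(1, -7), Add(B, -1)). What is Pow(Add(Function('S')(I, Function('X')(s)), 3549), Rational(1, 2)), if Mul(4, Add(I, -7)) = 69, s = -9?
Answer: Mul(2, Pow(863, Rational(1, 2))) ≈ 58.754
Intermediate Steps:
I = Rational(97, 4) (I = Add(7, Mul(Rational(1, 4), 69)) = Add(7, Rational(69, 4)) = Rational(97, 4) ≈ 24.250)
Function('X')(B) = Add(6, Mul(-6, B)) (Function('X')(B) = Mul(-6, Add(-1, B)) = Add(6, Mul(-6, B)))
Function('S')(G, z) = Mul(-4, G) (Function('S')(G, z) = Mul(G, -4) = Mul(-4, G))
Pow(Add(Function('S')(I, Function('X')(s)), 3549), Rational(1, 2)) = Pow(Add(Mul(-4, Rational(97, 4)), 3549), Rational(1, 2)) = Pow(Add(-97, 3549), Rational(1, 2)) = Pow(3452, Rational(1, 2)) = Mul(2, Pow(863, Rational(1, 2)))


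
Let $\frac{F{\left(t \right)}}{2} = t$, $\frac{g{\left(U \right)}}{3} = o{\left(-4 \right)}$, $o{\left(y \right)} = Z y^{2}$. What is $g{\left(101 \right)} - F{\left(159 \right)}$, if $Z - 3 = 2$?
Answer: $-78$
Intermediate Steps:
$Z = 5$ ($Z = 3 + 2 = 5$)
$o{\left(y \right)} = 5 y^{2}$
$g{\left(U \right)} = 240$ ($g{\left(U \right)} = 3 \cdot 5 \left(-4\right)^{2} = 3 \cdot 5 \cdot 16 = 3 \cdot 80 = 240$)
$F{\left(t \right)} = 2 t$
$g{\left(101 \right)} - F{\left(159 \right)} = 240 - 2 \cdot 159 = 240 - 318 = -78$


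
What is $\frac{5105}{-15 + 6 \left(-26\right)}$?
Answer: $- \frac{5105}{171} \approx -29.854$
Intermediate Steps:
$\frac{5105}{-15 + 6 \left(-26\right)} = \frac{5105}{-15 - 156} = \frac{5105}{-171} = 5105 \left(- \frac{1}{171}\right) = - \frac{5105}{171}$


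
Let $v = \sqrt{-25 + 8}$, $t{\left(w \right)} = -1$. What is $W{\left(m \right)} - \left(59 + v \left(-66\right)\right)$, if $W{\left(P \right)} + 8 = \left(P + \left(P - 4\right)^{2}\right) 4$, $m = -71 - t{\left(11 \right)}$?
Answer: $21557 + 66 i \sqrt{17} \approx 21557.0 + 272.13 i$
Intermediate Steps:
$v = i \sqrt{17}$ ($v = \sqrt{-17} = i \sqrt{17} \approx 4.1231 i$)
$m = -70$ ($m = -71 - -1 = -71 + 1 = -70$)
$W{\left(P \right)} = -8 + 4 P + 4 \left(-4 + P\right)^{2}$ ($W{\left(P \right)} = -8 + \left(P + \left(P - 4\right)^{2}\right) 4 = -8 + \left(P + \left(-4 + P\right)^{2}\right) 4 = -8 + \left(4 P + 4 \left(-4 + P\right)^{2}\right) = -8 + 4 P + 4 \left(-4 + P\right)^{2}$)
$W{\left(m \right)} - \left(59 + v \left(-66\right)\right) = \left(-8 + 4 \left(-70\right) + 4 \left(-4 - 70\right)^{2}\right) - \left(59 + i \sqrt{17} \left(-66\right)\right) = \left(-8 - 280 + 4 \left(-74\right)^{2}\right) - \left(59 - 66 i \sqrt{17}\right) = \left(-8 - 280 + 4 \cdot 5476\right) - \left(59 - 66 i \sqrt{17}\right) = \left(-8 - 280 + 21904\right) - \left(59 - 66 i \sqrt{17}\right) = 21616 - \left(59 - 66 i \sqrt{17}\right) = 21557 + 66 i \sqrt{17}$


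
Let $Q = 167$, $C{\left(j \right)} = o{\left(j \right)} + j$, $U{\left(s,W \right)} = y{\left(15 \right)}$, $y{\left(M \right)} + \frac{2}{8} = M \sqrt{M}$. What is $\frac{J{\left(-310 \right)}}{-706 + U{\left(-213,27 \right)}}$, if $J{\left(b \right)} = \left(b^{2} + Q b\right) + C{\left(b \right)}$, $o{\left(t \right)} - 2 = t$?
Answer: $- \frac{19757824}{317065} - \frac{2098176 \sqrt{15}}{1585325} \approx -67.441$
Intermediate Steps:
$y{\left(M \right)} = - \frac{1}{4} + M^{\frac{3}{2}}$ ($y{\left(M \right)} = - \frac{1}{4} + M \sqrt{M} = - \frac{1}{4} + M^{\frac{3}{2}}$)
$o{\left(t \right)} = 2 + t$
$U{\left(s,W \right)} = - \frac{1}{4} + 15 \sqrt{15}$ ($U{\left(s,W \right)} = - \frac{1}{4} + 15^{\frac{3}{2}} = - \frac{1}{4} + 15 \sqrt{15}$)
$C{\left(j \right)} = 2 + 2 j$ ($C{\left(j \right)} = \left(2 + j\right) + j = 2 + 2 j$)
$J{\left(b \right)} = 2 + b^{2} + 169 b$ ($J{\left(b \right)} = \left(b^{2} + 167 b\right) + \left(2 + 2 b\right) = 2 + b^{2} + 169 b$)
$\frac{J{\left(-310 \right)}}{-706 + U{\left(-213,27 \right)}} = \frac{2 + \left(-310\right)^{2} + 169 \left(-310\right)}{-706 - \left(\frac{1}{4} - 15 \sqrt{15}\right)} = \frac{2 + 96100 - 52390}{- \frac{2825}{4} + 15 \sqrt{15}} = \frac{43712}{- \frac{2825}{4} + 15 \sqrt{15}}$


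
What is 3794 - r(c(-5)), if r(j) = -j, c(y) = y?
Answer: 3789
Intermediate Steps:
3794 - r(c(-5)) = 3794 - (-1)*(-5) = 3794 - 1*5 = 3794 - 5 = 3789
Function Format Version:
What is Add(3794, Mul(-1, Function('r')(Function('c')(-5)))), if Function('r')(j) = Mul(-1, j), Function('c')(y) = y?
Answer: 3789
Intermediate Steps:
Add(3794, Mul(-1, Function('r')(Function('c')(-5)))) = Add(3794, Mul(-1, Mul(-1, -5))) = Add(3794, Mul(-1, 5)) = Add(3794, -5) = 3789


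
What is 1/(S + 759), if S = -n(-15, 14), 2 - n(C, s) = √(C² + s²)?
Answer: 757/572628 - √421/572628 ≈ 0.0012861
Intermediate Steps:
n(C, s) = 2 - √(C² + s²)
S = -2 + √421 (S = -(2 - √((-15)² + 14²)) = -(2 - √(225 + 196)) = -(2 - √421) = -2 + √421 ≈ 18.518)
1/(S + 759) = 1/((-2 + √421) + 759) = 1/(757 + √421)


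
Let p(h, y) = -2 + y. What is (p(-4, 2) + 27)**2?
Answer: 729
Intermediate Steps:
(p(-4, 2) + 27)**2 = ((-2 + 2) + 27)**2 = (0 + 27)**2 = 27**2 = 729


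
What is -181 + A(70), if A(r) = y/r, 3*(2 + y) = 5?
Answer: -38011/210 ≈ -181.00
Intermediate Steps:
y = -1/3 (y = -2 + (1/3)*5 = -2 + 5/3 = -1/3 ≈ -0.33333)
A(r) = -1/(3*r)
-181 + A(70) = -181 - 1/3/70 = -181 - 1/3*1/70 = -181 - 1/210 = -38011/210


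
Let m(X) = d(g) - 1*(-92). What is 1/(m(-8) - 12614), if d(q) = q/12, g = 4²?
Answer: -3/37562 ≈ -7.9868e-5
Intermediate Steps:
g = 16
d(q) = q/12 (d(q) = q*(1/12) = q/12)
m(X) = 280/3 (m(X) = (1/12)*16 - 1*(-92) = 4/3 + 92 = 280/3)
1/(m(-8) - 12614) = 1/(280/3 - 12614) = 1/(-37562/3) = -3/37562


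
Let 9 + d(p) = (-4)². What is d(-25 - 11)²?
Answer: 49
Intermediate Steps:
d(p) = 7 (d(p) = -9 + (-4)² = -9 + 16 = 7)
d(-25 - 11)² = 7² = 49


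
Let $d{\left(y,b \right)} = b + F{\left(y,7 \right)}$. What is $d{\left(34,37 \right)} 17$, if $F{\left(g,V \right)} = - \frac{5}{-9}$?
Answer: $\frac{5746}{9} \approx 638.44$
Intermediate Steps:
$F{\left(g,V \right)} = \frac{5}{9}$ ($F{\left(g,V \right)} = \left(-5\right) \left(- \frac{1}{9}\right) = \frac{5}{9}$)
$d{\left(y,b \right)} = \frac{5}{9} + b$ ($d{\left(y,b \right)} = b + \frac{5}{9} = \frac{5}{9} + b$)
$d{\left(34,37 \right)} 17 = \left(\frac{5}{9} + 37\right) 17 = \frac{338}{9} \cdot 17 = \frac{5746}{9}$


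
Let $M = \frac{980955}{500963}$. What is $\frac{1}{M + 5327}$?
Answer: $\frac{500963}{2669610856} \approx 0.00018765$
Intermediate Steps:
$M = \frac{980955}{500963}$ ($M = 980955 \cdot \frac{1}{500963} = \frac{980955}{500963} \approx 1.9581$)
$\frac{1}{M + 5327} = \frac{1}{\frac{980955}{500963} + 5327} = \frac{1}{\frac{2669610856}{500963}} = \frac{500963}{2669610856}$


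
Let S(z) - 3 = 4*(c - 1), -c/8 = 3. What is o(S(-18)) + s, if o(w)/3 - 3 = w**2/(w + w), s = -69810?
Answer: -139893/2 ≈ -69947.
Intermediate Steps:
c = -24 (c = -8*3 = -24)
S(z) = -97 (S(z) = 3 + 4*(-24 - 1) = 3 + 4*(-25) = 3 - 100 = -97)
o(w) = 9 + 3*w/2 (o(w) = 9 + 3*(w**2/(w + w)) = 9 + 3*(w**2/((2*w))) = 9 + 3*((1/(2*w))*w**2) = 9 + 3*(w/2) = 9 + 3*w/2)
o(S(-18)) + s = (9 + (3/2)*(-97)) - 69810 = (9 - 291/2) - 69810 = -273/2 - 69810 = -139893/2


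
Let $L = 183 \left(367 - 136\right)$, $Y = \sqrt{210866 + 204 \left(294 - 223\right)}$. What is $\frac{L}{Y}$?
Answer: $\frac{42273 \sqrt{9014}}{45070} \approx 89.05$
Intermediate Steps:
$Y = 5 \sqrt{9014}$ ($Y = \sqrt{210866 + 204 \cdot 71} = \sqrt{210866 + 14484} = \sqrt{225350} = 5 \sqrt{9014} \approx 474.71$)
$L = 42273$ ($L = 183 \cdot 231 = 42273$)
$\frac{L}{Y} = \frac{42273}{5 \sqrt{9014}} = 42273 \frac{\sqrt{9014}}{45070} = \frac{42273 \sqrt{9014}}{45070}$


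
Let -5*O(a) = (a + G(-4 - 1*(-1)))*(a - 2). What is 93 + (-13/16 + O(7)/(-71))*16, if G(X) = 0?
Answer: 5792/71 ≈ 81.578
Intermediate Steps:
O(a) = -a*(-2 + a)/5 (O(a) = -(a + 0)*(a - 2)/5 = -a*(-2 + a)/5)
93 + (-13/16 + O(7)/(-71))*16 = 93 + (-13/16 + ((⅕)*7*(2 - 1*7))/(-71))*16 = 93 + (-13*1/16 + ((⅕)*7*(2 - 7))*(-1/71))*16 = 93 + (-13/16 + ((⅕)*7*(-5))*(-1/71))*16 = 93 + (-13/16 - 7*(-1/71))*16 = 93 + (-13/16 + 7/71)*16 = 93 - 811/1136*16 = 93 - 811/71 = 5792/71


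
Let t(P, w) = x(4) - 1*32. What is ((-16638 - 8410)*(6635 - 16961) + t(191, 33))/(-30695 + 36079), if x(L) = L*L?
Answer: 32330704/673 ≈ 48040.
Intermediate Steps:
x(L) = L**2
t(P, w) = -16 (t(P, w) = 4**2 - 1*32 = 16 - 32 = -16)
((-16638 - 8410)*(6635 - 16961) + t(191, 33))/(-30695 + 36079) = ((-16638 - 8410)*(6635 - 16961) - 16)/(-30695 + 36079) = (-25048*(-10326) - 16)/5384 = (258645648 - 16)*(1/5384) = 258645632*(1/5384) = 32330704/673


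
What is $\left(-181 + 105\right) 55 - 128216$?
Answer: $-132396$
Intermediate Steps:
$\left(-181 + 105\right) 55 - 128216 = \left(-76\right) 55 - 128216 = -4180 - 128216 = -132396$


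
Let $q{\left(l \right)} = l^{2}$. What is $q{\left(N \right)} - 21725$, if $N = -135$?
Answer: $-3500$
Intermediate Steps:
$q{\left(N \right)} - 21725 = \left(-135\right)^{2} - 21725 = 18225 - 21725 = -3500$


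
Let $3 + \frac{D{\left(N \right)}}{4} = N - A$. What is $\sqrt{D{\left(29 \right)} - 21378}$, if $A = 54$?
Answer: $i \sqrt{21490} \approx 146.59 i$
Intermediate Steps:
$D{\left(N \right)} = -228 + 4 N$ ($D{\left(N \right)} = -12 + 4 \left(N - 54\right) = -12 + 4 \left(-54 + N\right) = -12 + \left(-216 + 4 N\right) = -228 + 4 N$)
$\sqrt{D{\left(29 \right)} - 21378} = \sqrt{\left(-228 + 4 \cdot 29\right) - 21378} = \sqrt{\left(-228 + 116\right) - 21378} = \sqrt{-112 - 21378} = \sqrt{-21490} = i \sqrt{21490}$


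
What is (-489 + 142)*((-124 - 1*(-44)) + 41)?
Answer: 13533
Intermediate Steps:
(-489 + 142)*((-124 - 1*(-44)) + 41) = -347*((-124 + 44) + 41) = -347*(-80 + 41) = -347*(-39) = 13533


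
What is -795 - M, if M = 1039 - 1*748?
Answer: -1086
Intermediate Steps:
M = 291 (M = 1039 - 748 = 291)
-795 - M = -795 - 1*291 = -795 - 291 = -1086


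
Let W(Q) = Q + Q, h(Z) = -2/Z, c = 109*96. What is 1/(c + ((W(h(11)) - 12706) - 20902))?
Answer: -11/254588 ≈ -4.3207e-5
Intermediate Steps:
c = 10464
W(Q) = 2*Q
1/(c + ((W(h(11)) - 12706) - 20902)) = 1/(10464 + ((2*(-2/11) - 12706) - 20902)) = 1/(10464 + ((-4/11 - 12706) - 20902)) = 1/(10464 + (-139770/11 - 20902)) = 1/(10464 - 369692/11) = 1/(-254588/11) = -11/254588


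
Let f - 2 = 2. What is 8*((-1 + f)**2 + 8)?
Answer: 136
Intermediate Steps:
f = 4 (f = 2 + 2 = 4)
8*((-1 + f)**2 + 8) = 8*((-1 + 4)**2 + 8) = 8*(3**2 + 8) = 8*(9 + 8) = 8*17 = 136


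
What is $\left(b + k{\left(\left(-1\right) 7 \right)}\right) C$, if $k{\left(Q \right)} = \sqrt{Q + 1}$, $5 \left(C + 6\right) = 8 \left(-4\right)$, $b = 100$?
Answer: $-1240 - \frac{62 i \sqrt{6}}{5} \approx -1240.0 - 30.374 i$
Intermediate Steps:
$C = - \frac{62}{5}$ ($C = -6 + \frac{8 \left(-4\right)}{5} = -6 + \frac{1}{5} \left(-32\right) = -6 - \frac{32}{5} = - \frac{62}{5} \approx -12.4$)
$k{\left(Q \right)} = \sqrt{1 + Q}$
$\left(b + k{\left(\left(-1\right) 7 \right)}\right) C = \left(100 + \sqrt{1 - 7}\right) \left(- \frac{62}{5}\right) = \left(100 + \sqrt{-6}\right) \left(- \frac{62}{5}\right) = \left(100 + i \sqrt{6}\right) \left(- \frac{62}{5}\right) = -1240 - \frac{62 i \sqrt{6}}{5}$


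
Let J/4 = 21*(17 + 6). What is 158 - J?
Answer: -1774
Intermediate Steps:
J = 1932 (J = 4*(21*(17 + 6)) = 4*(21*23) = 4*483 = 1932)
158 - J = 158 - 1*1932 = 158 - 1932 = -1774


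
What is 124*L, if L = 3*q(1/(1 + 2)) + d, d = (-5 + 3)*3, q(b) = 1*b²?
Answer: -2108/3 ≈ -702.67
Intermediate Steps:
q(b) = b²
d = -6 (d = -2*3 = -6)
L = -17/3 (L = 3*(1/(1 + 2))² - 6 = 3*(1/3)² - 6 = 3*(⅓)² - 6 = 3*(⅑) - 6 = ⅓ - 6 = -17/3 ≈ -5.6667)
124*L = 124*(-17/3) = -2108/3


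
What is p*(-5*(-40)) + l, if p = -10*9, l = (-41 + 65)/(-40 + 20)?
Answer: -90006/5 ≈ -18001.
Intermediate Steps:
l = -6/5 (l = 24/(-20) = 24*(-1/20) = -6/5 ≈ -1.2000)
p = -90
p*(-5*(-40)) + l = -(-450)*(-40) - 6/5 = -90*200 - 6/5 = -18000 - 6/5 = -90006/5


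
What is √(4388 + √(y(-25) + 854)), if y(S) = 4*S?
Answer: √(4388 + √754) ≈ 66.449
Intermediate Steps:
√(4388 + √(y(-25) + 854)) = √(4388 + √(4*(-25) + 854)) = √(4388 + √(-100 + 854)) = √(4388 + √754)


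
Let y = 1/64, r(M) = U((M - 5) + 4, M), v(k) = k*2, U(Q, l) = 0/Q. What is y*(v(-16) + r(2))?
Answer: -½ ≈ -0.50000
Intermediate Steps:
U(Q, l) = 0
v(k) = 2*k
r(M) = 0
y = 1/64 ≈ 0.015625
y*(v(-16) + r(2)) = (2*(-16) + 0)/64 = (-32 + 0)/64 = (1/64)*(-32) = -½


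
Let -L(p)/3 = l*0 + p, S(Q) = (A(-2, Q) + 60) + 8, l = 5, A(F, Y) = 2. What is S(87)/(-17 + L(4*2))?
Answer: -70/41 ≈ -1.7073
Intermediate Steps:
S(Q) = 70 (S(Q) = (2 + 60) + 8 = 62 + 8 = 70)
L(p) = -3*p (L(p) = -3*(5*0 + p) = -3*(0 + p) = -3*p)
S(87)/(-17 + L(4*2)) = 70/(-17 - 12*2) = 70/(-17 - 3*8) = 70/(-17 - 24) = 70/(-41) = 70*(-1/41) = -70/41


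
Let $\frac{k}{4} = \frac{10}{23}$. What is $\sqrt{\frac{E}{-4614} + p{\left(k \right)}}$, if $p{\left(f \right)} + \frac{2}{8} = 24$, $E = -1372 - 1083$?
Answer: $\frac{5 \sqrt{20677641}}{4614} \approx 4.9277$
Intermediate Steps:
$E = -2455$
$k = \frac{40}{23}$ ($k = 4 \cdot \frac{10}{23} = \frac{40}{23} \approx 1.7391$)
$p{\left(f \right)} = \frac{95}{4}$ ($p{\left(f \right)} = - \frac{1}{4} + 24 = \frac{95}{4}$)
$\sqrt{\frac{E}{-4614} + p{\left(k \right)}} = \sqrt{- \frac{2455}{-4614} + \frac{95}{4}} = \sqrt{\left(-2455\right) \left(- \frac{1}{4614}\right) + \frac{95}{4}} = \sqrt{\frac{2455}{4614} + \frac{95}{4}} = \sqrt{\frac{224075}{9228}} = \frac{5 \sqrt{20677641}}{4614}$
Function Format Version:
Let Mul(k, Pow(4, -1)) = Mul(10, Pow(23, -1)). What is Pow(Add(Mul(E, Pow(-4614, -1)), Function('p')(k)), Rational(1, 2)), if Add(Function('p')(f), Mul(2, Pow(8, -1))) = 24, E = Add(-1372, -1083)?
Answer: Mul(Rational(5, 4614), Pow(20677641, Rational(1, 2))) ≈ 4.9277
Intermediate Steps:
E = -2455
k = Rational(40, 23) (k = Mul(4, Mul(10, Pow(23, -1))) = Mul(4, Mul(10, Rational(1, 23))) = Mul(4, Rational(10, 23)) = Rational(40, 23) ≈ 1.7391)
Function('p')(f) = Rational(95, 4) (Function('p')(f) = Add(Rational(-1, 4), 24) = Rational(95, 4))
Pow(Add(Mul(E, Pow(-4614, -1)), Function('p')(k)), Rational(1, 2)) = Pow(Add(Mul(-2455, Pow(-4614, -1)), Rational(95, 4)), Rational(1, 2)) = Pow(Add(Mul(-2455, Rational(-1, 4614)), Rational(95, 4)), Rational(1, 2)) = Pow(Add(Rational(2455, 4614), Rational(95, 4)), Rational(1, 2)) = Pow(Rational(224075, 9228), Rational(1, 2)) = Mul(Rational(5, 4614), Pow(20677641, Rational(1, 2)))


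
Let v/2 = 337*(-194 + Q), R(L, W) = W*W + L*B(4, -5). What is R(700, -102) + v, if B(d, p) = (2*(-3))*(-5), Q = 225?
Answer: 52298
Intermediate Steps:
B(d, p) = 30 (B(d, p) = -6*(-5) = 30)
R(L, W) = W² + 30*L (R(L, W) = W*W + L*30 = W² + 30*L)
v = 20894 (v = 2*(337*(-194 + 225)) = 2*(337*31) = 2*10447 = 20894)
R(700, -102) + v = ((-102)² + 30*700) + 20894 = (10404 + 21000) + 20894 = 31404 + 20894 = 52298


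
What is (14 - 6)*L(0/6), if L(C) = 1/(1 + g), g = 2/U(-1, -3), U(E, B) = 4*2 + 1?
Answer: 72/11 ≈ 6.5455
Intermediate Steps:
U(E, B) = 9 (U(E, B) = 8 + 1 = 9)
g = 2/9 ≈ 0.22222
L(C) = 9/11 (L(C) = 1/(1 + 2/9) = 1/(11/9) = 9/11)
(14 - 6)*L(0/6) = (14 - 6)*(9/11) = 8*(9/11) = 72/11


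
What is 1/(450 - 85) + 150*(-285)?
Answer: -15603749/365 ≈ -42750.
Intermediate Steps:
1/(450 - 85) + 150*(-285) = 1/365 - 42750 = -15603749/365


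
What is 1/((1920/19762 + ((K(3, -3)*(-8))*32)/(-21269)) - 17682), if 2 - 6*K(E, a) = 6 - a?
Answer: -630476967/11148041329150 ≈ -5.6555e-5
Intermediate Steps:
K(E, a) = -⅔ + a/6 (K(E, a) = ⅓ - (6 - a)/6 = ⅓ + (-1 + a/6) = -⅔ + a/6)
1/((1920/19762 + ((K(3, -3)*(-8))*32)/(-21269)) - 17682) = 1/((1920/19762 + (((-⅔ + (⅙)*(-3))*(-8))*32)/(-21269)) - 17682) = 1/((1920*(1/19762) + (((-⅔ - ½)*(-8))*32)*(-1/21269)) - 17682) = 1/((960/9881 + (-7/6*(-8)*32)*(-1/21269)) - 17682) = 1/((960/9881 + ((28/3)*32)*(-1/21269)) - 17682) = 1/((960/9881 + (896/3)*(-1/21269)) - 17682) = 1/((960/9881 - 896/63807) - 17682) = 1/(52401344/630476967 - 17682) = 1/(-11148041329150/630476967) = -630476967/11148041329150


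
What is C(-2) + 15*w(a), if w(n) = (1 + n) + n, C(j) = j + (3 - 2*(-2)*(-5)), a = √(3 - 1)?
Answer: -4 + 30*√2 ≈ 38.426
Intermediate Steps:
a = √2 ≈ 1.4142
C(j) = -17 + j (C(j) = j + (3 + 4*(-5)) = j + (3 - 20) = j - 17 = -17 + j)
w(n) = 1 + 2*n
C(-2) + 15*w(a) = (-17 - 2) + 15*(1 + 2*√2) = -19 + (15 + 30*√2) = -4 + 30*√2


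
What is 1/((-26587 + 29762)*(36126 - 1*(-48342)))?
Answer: 1/268185900 ≈ 3.7288e-9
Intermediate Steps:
1/((-26587 + 29762)*(36126 - 1*(-48342))) = 1/(3175*(36126 + 48342)) = (1/3175)/84468 = (1/3175)*(1/84468) = 1/268185900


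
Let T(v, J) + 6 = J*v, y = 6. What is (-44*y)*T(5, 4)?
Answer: -3696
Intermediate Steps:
T(v, J) = -6 + J*v
(-44*y)*T(5, 4) = (-44*6)*(-6 + 4*5) = -264*(-6 + 20) = -264*14 = -3696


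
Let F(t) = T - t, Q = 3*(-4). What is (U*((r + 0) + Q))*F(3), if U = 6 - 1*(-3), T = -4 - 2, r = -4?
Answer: 1296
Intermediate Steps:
Q = -12
T = -6
U = 9 (U = 6 + 3 = 9)
F(t) = -6 - t
(U*((r + 0) + Q))*F(3) = (9*((-4 + 0) - 12))*(-6 - 1*3) = (9*(-4 - 12))*(-6 - 3) = (9*(-16))*(-9) = -144*(-9) = 1296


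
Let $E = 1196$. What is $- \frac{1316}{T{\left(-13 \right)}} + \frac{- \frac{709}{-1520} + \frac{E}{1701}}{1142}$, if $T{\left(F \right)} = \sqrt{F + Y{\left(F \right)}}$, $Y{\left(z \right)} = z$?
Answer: $\frac{3023929}{2952663840} + \frac{658 i \sqrt{26}}{13} \approx 0.0010241 + 258.09 i$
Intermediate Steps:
$T{\left(F \right)} = \sqrt{2} \sqrt{F}$ ($T{\left(F \right)} = \sqrt{F + F} = \sqrt{2 F} = \sqrt{2} \sqrt{F}$)
$- \frac{1316}{T{\left(-13 \right)}} + \frac{- \frac{709}{-1520} + \frac{E}{1701}}{1142} = - \frac{1316}{\sqrt{2} \sqrt{-13}} + \frac{- \frac{709}{-1520} + \frac{1196}{1701}}{1142} = - \frac{1316}{\sqrt{2} i \sqrt{13}} + \left(\left(-709\right) \left(- \frac{1}{1520}\right) + 1196 \cdot \frac{1}{1701}\right) \frac{1}{1142} = - \frac{1316}{i \sqrt{26}} + \left(\frac{709}{1520} + \frac{1196}{1701}\right) \frac{1}{1142} = - 1316 \left(- \frac{i \sqrt{26}}{26}\right) + \frac{3023929}{2585520} \cdot \frac{1}{1142} = \frac{658 i \sqrt{26}}{13} + \frac{3023929}{2952663840} = \frac{3023929}{2952663840} + \frac{658 i \sqrt{26}}{13}$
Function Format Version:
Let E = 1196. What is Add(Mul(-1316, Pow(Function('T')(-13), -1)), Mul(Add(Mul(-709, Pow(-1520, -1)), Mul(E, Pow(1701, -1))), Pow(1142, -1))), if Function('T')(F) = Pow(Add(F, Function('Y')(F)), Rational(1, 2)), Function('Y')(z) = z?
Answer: Add(Rational(3023929, 2952663840), Mul(Rational(658, 13), I, Pow(26, Rational(1, 2)))) ≈ Add(0.0010241, Mul(258.09, I))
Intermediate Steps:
Function('T')(F) = Mul(Pow(2, Rational(1, 2)), Pow(F, Rational(1, 2))) (Function('T')(F) = Pow(Add(F, F), Rational(1, 2)) = Pow(Mul(2, F), Rational(1, 2)) = Mul(Pow(2, Rational(1, 2)), Pow(F, Rational(1, 2))))
Add(Mul(-1316, Pow(Function('T')(-13), -1)), Mul(Add(Mul(-709, Pow(-1520, -1)), Mul(E, Pow(1701, -1))), Pow(1142, -1))) = Add(Mul(-1316, Pow(Mul(Pow(2, Rational(1, 2)), Pow(-13, Rational(1, 2))), -1)), Mul(Add(Mul(-709, Pow(-1520, -1)), Mul(1196, Pow(1701, -1))), Pow(1142, -1))) = Add(Mul(-1316, Pow(Mul(Pow(2, Rational(1, 2)), Mul(I, Pow(13, Rational(1, 2)))), -1)), Mul(Add(Mul(-709, Rational(-1, 1520)), Mul(1196, Rational(1, 1701))), Rational(1, 1142))) = Add(Mul(-1316, Pow(Mul(I, Pow(26, Rational(1, 2))), -1)), Mul(Add(Rational(709, 1520), Rational(1196, 1701)), Rational(1, 1142))) = Add(Mul(-1316, Mul(Rational(-1, 26), I, Pow(26, Rational(1, 2)))), Mul(Rational(3023929, 2585520), Rational(1, 1142))) = Add(Mul(Rational(658, 13), I, Pow(26, Rational(1, 2))), Rational(3023929, 2952663840)) = Add(Rational(3023929, 2952663840), Mul(Rational(658, 13), I, Pow(26, Rational(1, 2))))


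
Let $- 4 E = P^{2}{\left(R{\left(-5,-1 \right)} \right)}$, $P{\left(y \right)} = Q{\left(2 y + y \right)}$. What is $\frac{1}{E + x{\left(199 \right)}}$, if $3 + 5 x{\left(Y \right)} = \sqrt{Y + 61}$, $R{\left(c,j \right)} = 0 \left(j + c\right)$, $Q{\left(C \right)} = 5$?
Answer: $- \frac{2740}{14609} - \frac{160 \sqrt{65}}{14609} \approx -0.27585$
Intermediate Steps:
$R{\left(c,j \right)} = 0$ ($R{\left(c,j \right)} = 0 \left(c + j\right) = 0$)
$P{\left(y \right)} = 5$
$E = - \frac{25}{4}$ ($E = - \frac{5^{2}}{4} = \left(- \frac{1}{4}\right) 25 = - \frac{25}{4} \approx -6.25$)
$x{\left(Y \right)} = - \frac{3}{5} + \frac{\sqrt{61 + Y}}{5}$ ($x{\left(Y \right)} = - \frac{3}{5} + \frac{\sqrt{Y + 61}}{5} = - \frac{3}{5} + \frac{\sqrt{61 + Y}}{5}$)
$\frac{1}{E + x{\left(199 \right)}} = \frac{1}{- \frac{25}{4} - \left(\frac{3}{5} - \frac{\sqrt{61 + 199}}{5}\right)} = \frac{1}{- \frac{25}{4} - \left(\frac{3}{5} - \frac{\sqrt{260}}{5}\right)} = \frac{1}{- \frac{25}{4} - \left(\frac{3}{5} - \frac{2 \sqrt{65}}{5}\right)} = \frac{1}{- \frac{137}{20} + \frac{2 \sqrt{65}}{5}}$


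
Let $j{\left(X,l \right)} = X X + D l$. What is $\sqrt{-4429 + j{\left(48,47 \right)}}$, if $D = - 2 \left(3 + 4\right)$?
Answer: $11 i \sqrt{23} \approx 52.754 i$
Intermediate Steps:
$D = -14$ ($D = \left(-2\right) 7 = -14$)
$j{\left(X,l \right)} = X^{2} - 14 l$ ($j{\left(X,l \right)} = X X - 14 l = X^{2} - 14 l$)
$\sqrt{-4429 + j{\left(48,47 \right)}} = \sqrt{-4429 + \left(48^{2} - 658\right)} = \sqrt{-4429 + \left(2304 - 658\right)} = \sqrt{-4429 + 1646} = \sqrt{-2783} = 11 i \sqrt{23}$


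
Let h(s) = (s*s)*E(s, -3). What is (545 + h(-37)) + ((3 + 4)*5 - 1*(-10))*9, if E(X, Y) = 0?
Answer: 950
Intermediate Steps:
h(s) = 0 (h(s) = (s*s)*0 = s²*0 = 0)
(545 + h(-37)) + ((3 + 4)*5 - 1*(-10))*9 = (545 + 0) + ((3 + 4)*5 - 1*(-10))*9 = 545 + (7*5 + 10)*9 = 545 + (35 + 10)*9 = 545 + 45*9 = 545 + 405 = 950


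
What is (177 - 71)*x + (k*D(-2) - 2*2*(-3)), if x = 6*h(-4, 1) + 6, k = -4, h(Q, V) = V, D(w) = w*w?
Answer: 1268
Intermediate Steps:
D(w) = w²
x = 12 (x = 6*1 + 6 = 6 + 6 = 12)
(177 - 71)*x + (k*D(-2) - 2*2*(-3)) = (177 - 71)*12 + (-4*(-2)² - 2*2*(-3)) = 106*12 + (-4*4 - 4*(-3)) = 1272 + (-16 + 12) = 1272 - 4 = 1268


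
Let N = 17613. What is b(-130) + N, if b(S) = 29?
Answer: 17642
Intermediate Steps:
b(-130) + N = 29 + 17613 = 17642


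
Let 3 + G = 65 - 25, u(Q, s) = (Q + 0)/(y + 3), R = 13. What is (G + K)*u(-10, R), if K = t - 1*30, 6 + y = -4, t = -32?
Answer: -250/7 ≈ -35.714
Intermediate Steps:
y = -10 (y = -6 - 4 = -10)
u(Q, s) = -Q/7 (u(Q, s) = (Q + 0)/(-10 + 3) = Q/(-7) = Q*(-1/7) = -Q/7)
G = 37 (G = -3 + (65 - 25) = -3 + 40 = 37)
K = -62 (K = -32 - 1*30 = -32 - 30 = -62)
(G + K)*u(-10, R) = (37 - 62)*(-1/7*(-10)) = -25*10/7 = -250/7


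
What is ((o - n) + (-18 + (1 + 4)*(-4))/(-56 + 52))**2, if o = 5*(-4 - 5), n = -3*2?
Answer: 3481/4 ≈ 870.25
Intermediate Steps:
n = -6
o = -45 (o = 5*(-9) = -45)
((o - n) + (-18 + (1 + 4)*(-4))/(-56 + 52))**2 = ((-45 - 1*(-6)) + (-18 + (1 + 4)*(-4))/(-56 + 52))**2 = ((-45 + 6) + (-18 + 5*(-4))/(-4))**2 = (-39 + (-18 - 20)*(-1/4))**2 = (-39 - 38*(-1/4))**2 = (-39 + 19/2)**2 = (-59/2)**2 = 3481/4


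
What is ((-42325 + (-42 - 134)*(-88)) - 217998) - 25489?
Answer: -270324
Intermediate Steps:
((-42325 + (-42 - 134)*(-88)) - 217998) - 25489 = ((-42325 - 176*(-88)) - 217998) - 25489 = ((-42325 + 15488) - 217998) - 25489 = (-26837 - 217998) - 25489 = -244835 - 25489 = -270324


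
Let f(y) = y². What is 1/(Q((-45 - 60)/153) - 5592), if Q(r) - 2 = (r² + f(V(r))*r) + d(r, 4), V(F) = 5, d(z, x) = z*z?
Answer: -2601/14581765 ≈ -0.00017837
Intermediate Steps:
d(z, x) = z²
Q(r) = 2 + 2*r² + 25*r (Q(r) = 2 + ((r² + 5²*r) + r²) = 2 + ((r² + 25*r) + r²) = 2 + (2*r² + 25*r) = 2 + 2*r² + 25*r)
1/(Q((-45 - 60)/153) - 5592) = 1/((2 + 2*((-45 - 60)/153)² + 25*((-45 - 60)/153)) - 5592) = 1/((2 + 2*(-105*1/153)² + 25*(-105*1/153)) - 5592) = 1/((2 + 2*(-35/51)² + 25*(-35/51)) - 5592) = 1/((2 + 2*(1225/2601) - 875/51) - 5592) = 1/((2 + 2450/2601 - 875/51) - 5592) = 1/(-36973/2601 - 5592) = 1/(-14581765/2601) = -2601/14581765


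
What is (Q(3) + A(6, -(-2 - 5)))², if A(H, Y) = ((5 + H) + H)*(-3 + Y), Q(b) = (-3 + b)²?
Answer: 4624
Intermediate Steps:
A(H, Y) = (-3 + Y)*(5 + 2*H) (A(H, Y) = (5 + 2*H)*(-3 + Y) = (-3 + Y)*(5 + 2*H))
(Q(3) + A(6, -(-2 - 5)))² = ((-3 + 3)² + (-15 - 6*6 + 5*(-(-2 - 5)) + 2*6*(-(-2 - 5))))² = (0² + (-15 - 36 + 5*(-1*(-7)) + 2*6*(-1*(-7))))² = (0 + (-15 - 36 + 5*7 + 2*6*7))² = (0 + (-15 - 36 + 35 + 84))² = (0 + 68)² = 68² = 4624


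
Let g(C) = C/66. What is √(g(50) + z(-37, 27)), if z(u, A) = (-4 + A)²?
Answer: √576906/33 ≈ 23.016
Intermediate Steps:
g(C) = C/66 (g(C) = C*(1/66) = C/66)
√(g(50) + z(-37, 27)) = √((1/66)*50 + (-4 + 27)²) = √(25/33 + 23²) = √(25/33 + 529) = √(17482/33) = √576906/33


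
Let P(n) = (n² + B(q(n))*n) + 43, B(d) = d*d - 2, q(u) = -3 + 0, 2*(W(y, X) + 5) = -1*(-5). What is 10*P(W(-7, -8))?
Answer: 635/2 ≈ 317.50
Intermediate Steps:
W(y, X) = -5/2 (W(y, X) = -5 + (-1*(-5))/2 = -5 + (½)*5 = -5 + 5/2 = -5/2)
q(u) = -3
B(d) = -2 + d² (B(d) = d² - 2 = -2 + d²)
P(n) = 43 + n² + 7*n (P(n) = (n² + (-2 + (-3)²)*n) + 43 = (n² + (-2 + 9)*n) + 43 = (n² + 7*n) + 43 = 43 + n² + 7*n)
10*P(W(-7, -8)) = 10*(43 + (-5/2)² + 7*(-5/2)) = 10*(43 + 25/4 - 35/2) = 10*(127/4) = 635/2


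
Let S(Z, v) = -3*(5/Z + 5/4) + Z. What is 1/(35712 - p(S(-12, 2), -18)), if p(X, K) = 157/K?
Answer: 18/642973 ≈ 2.7995e-5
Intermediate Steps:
S(Z, v) = -15/4 + Z - 15/Z (S(Z, v) = -3*(5/Z + 5*(1/4)) + Z = -3*(5/Z + 5/4) + Z = -3*(5/4 + 5/Z) + Z = (-15/4 - 15/Z) + Z = -15/4 + Z - 15/Z)
1/(35712 - p(S(-12, 2), -18)) = 1/(35712 - 157/(-18)) = 1/(35712 - 157*(-1)/18) = 1/(35712 - 1*(-157/18)) = 1/(35712 + 157/18) = 1/(642973/18) = 18/642973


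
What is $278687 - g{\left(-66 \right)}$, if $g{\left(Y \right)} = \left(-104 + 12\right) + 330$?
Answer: $278449$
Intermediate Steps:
$g{\left(Y \right)} = 238$ ($g{\left(Y \right)} = -92 + 330 = 238$)
$278687 - g{\left(-66 \right)} = 278687 - 238 = 278449$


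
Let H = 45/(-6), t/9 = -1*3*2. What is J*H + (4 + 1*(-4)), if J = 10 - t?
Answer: -480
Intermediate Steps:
t = -54 (t = 9*(-1*3*2) = 9*(-3*2) = 9*(-6) = -54)
H = -15/2 (H = 45*(-1/6) = -15/2 ≈ -7.5000)
J = 64 (J = 10 - 1*(-54) = 10 + 54 = 64)
J*H + (4 + 1*(-4)) = 64*(-15/2) + (4 + 1*(-4)) = -480 + (4 - 4) = -480 + 0 = -480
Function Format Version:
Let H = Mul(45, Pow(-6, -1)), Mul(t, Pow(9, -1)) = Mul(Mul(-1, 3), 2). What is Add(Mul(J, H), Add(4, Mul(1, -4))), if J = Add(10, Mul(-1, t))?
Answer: -480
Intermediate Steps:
t = -54 (t = Mul(9, Mul(Mul(-1, 3), 2)) = Mul(9, Mul(-3, 2)) = Mul(9, -6) = -54)
H = Rational(-15, 2) (H = Mul(45, Rational(-1, 6)) = Rational(-15, 2) ≈ -7.5000)
J = 64 (J = Add(10, Mul(-1, -54)) = Add(10, 54) = 64)
Add(Mul(J, H), Add(4, Mul(1, -4))) = Add(Mul(64, Rational(-15, 2)), Add(4, Mul(1, -4))) = Add(-480, Add(4, -4)) = Add(-480, 0) = -480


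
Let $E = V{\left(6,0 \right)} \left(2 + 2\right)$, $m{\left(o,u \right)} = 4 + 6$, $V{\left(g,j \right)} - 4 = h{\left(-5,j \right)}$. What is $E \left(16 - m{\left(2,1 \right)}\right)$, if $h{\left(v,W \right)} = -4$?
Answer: $0$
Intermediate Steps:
$V{\left(g,j \right)} = 0$ ($V{\left(g,j \right)} = 4 - 4 = 0$)
$m{\left(o,u \right)} = 10$
$E = 0$ ($E = 0 \left(2 + 2\right) = 0 \cdot 4 = 0$)
$E \left(16 - m{\left(2,1 \right)}\right) = 0 \left(16 - 10\right) = 0 \cdot 6 = 0$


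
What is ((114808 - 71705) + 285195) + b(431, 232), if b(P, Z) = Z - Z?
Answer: 328298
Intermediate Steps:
b(P, Z) = 0
((114808 - 71705) + 285195) + b(431, 232) = ((114808 - 71705) + 285195) + 0 = (43103 + 285195) + 0 = 328298 + 0 = 328298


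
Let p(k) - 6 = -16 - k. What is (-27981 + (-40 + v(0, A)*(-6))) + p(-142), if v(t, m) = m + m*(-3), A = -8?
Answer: -27985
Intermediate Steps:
v(t, m) = -2*m (v(t, m) = m - 3*m = -2*m)
p(k) = -10 - k (p(k) = 6 + (-16 - k) = -10 - k)
(-27981 + (-40 + v(0, A)*(-6))) + p(-142) = (-27981 + (-40 - 2*(-8)*(-6))) + (-10 - 1*(-142)) = (-27981 + (-40 + 16*(-6))) + (-10 + 142) = (-27981 + (-40 - 96)) + 132 = (-27981 - 136) + 132 = -28117 + 132 = -27985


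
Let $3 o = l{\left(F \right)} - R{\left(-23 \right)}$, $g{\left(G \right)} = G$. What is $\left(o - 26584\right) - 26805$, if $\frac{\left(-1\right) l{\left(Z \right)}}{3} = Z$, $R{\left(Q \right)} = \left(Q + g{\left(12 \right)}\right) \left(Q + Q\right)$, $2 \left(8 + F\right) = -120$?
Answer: $- \frac{160469}{3} \approx -53490.0$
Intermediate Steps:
$F = -68$ ($F = -8 + \frac{1}{2} \left(-120\right) = -8 - 60 = -68$)
$R{\left(Q \right)} = 2 Q \left(12 + Q\right)$ ($R{\left(Q \right)} = \left(Q + 12\right) \left(Q + Q\right) = \left(12 + Q\right) 2 Q = 2 Q \left(12 + Q\right)$)
$l{\left(Z \right)} = - 3 Z$
$o = - \frac{302}{3}$ ($o = \frac{\left(-3\right) \left(-68\right) - 2 \left(-23\right) \left(12 - 23\right)}{3} = \frac{204 - 2 \left(-23\right) \left(-11\right)}{3} = \frac{204 - 506}{3} = \frac{1}{3} \left(-302\right) = - \frac{302}{3} \approx -100.67$)
$\left(o - 26584\right) - 26805 = \left(- \frac{302}{3} - 26584\right) - 26805 = - \frac{80054}{3} - 26805 = - \frac{160469}{3}$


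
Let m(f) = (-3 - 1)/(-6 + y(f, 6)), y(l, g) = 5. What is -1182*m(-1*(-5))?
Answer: -4728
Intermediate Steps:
m(f) = 4 (m(f) = (-3 - 1)/(-6 + 5) = -4/(-1) = -4*(-1) = 4)
-1182*m(-1*(-5)) = -1182*4 = -4728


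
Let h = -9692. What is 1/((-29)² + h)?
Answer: -1/8851 ≈ -0.00011298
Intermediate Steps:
1/((-29)² + h) = 1/((-29)² - 9692) = 1/(841 - 9692) = 1/(-8851) = -1/8851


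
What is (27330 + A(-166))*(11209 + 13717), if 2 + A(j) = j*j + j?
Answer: 1363900868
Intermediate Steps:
A(j) = -2 + j + j² (A(j) = -2 + (j*j + j) = -2 + (j² + j) = -2 + (j + j²) = -2 + j + j²)
(27330 + A(-166))*(11209 + 13717) = (27330 + (-2 - 166 + (-166)²))*(11209 + 13717) = (27330 + (-2 - 166 + 27556))*24926 = (27330 + 27388)*24926 = 54718*24926 = 1363900868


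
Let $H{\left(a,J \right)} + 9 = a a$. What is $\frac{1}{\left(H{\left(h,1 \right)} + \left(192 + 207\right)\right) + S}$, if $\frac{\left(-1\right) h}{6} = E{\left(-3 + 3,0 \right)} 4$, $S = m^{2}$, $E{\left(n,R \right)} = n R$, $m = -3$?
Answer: $\frac{1}{399} \approx 0.0025063$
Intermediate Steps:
$E{\left(n,R \right)} = R n$
$S = 9$ ($S = \left(-3\right)^{2} = 9$)
$h = 0$ ($h = - 6 \cdot 0 \left(-3 + 3\right) 4 = - 6 \cdot 0 \cdot 0 \cdot 4 = - 6 \cdot 0 \cdot 4 = \left(-6\right) 0 = 0$)
$H{\left(a,J \right)} = -9 + a^{2}$ ($H{\left(a,J \right)} = -9 + a a = -9 + a^{2}$)
$\frac{1}{\left(H{\left(h,1 \right)} + \left(192 + 207\right)\right) + S} = \frac{1}{\left(\left(-9 + 0^{2}\right) + \left(192 + 207\right)\right) + 9} = \frac{1}{\left(\left(-9 + 0\right) + 399\right) + 9} = \frac{1}{\left(-9 + 399\right) + 9} = \frac{1}{390 + 9} = \frac{1}{399}$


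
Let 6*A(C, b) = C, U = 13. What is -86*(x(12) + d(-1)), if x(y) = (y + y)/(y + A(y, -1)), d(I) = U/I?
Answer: 6794/7 ≈ 970.57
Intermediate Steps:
A(C, b) = C/6
d(I) = 13/I
x(y) = 12/7 (x(y) = (y + y)/(y + y/6) = (2*y)/((7*y/6)) = (2*y)*(6/(7*y)) = 12/7)
-86*(x(12) + d(-1)) = -86*(12/7 + 13/(-1)) = -86*(12/7 + 13*(-1)) = -86*(12/7 - 13) = -86*(-79/7) = 6794/7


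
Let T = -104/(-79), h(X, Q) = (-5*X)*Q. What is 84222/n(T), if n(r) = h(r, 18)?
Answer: -369641/520 ≈ -710.85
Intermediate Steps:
h(X, Q) = -5*Q*X
T = 104/79 (T = -104*(-1/79) = 104/79 ≈ 1.3165)
n(r) = -90*r (n(r) = -5*18*r = -90*r)
84222/n(T) = 84222/((-90*104/79)) = 84222/(-9360/79) = 84222*(-79/9360) = -369641/520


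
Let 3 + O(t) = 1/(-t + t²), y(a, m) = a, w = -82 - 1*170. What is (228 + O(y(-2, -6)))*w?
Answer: -56742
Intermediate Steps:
w = -252 (w = -82 - 170 = -252)
O(t) = -3 + 1/(t² - t) (O(t) = -3 + 1/(-t + t²) = -3 + 1/(t² - t))
(228 + O(y(-2, -6)))*w = (228 + (1 - 3*(-2)² + 3*(-2))/((-2)*(-1 - 2)))*(-252) = (228 - ½*(1 - 3*4 - 6)/(-3))*(-252) = (228 - ½*(-⅓)*(1 - 12 - 6))*(-252) = (228 - ½*(-⅓)*(-17))*(-252) = (228 - 17/6)*(-252) = (1351/6)*(-252) = -56742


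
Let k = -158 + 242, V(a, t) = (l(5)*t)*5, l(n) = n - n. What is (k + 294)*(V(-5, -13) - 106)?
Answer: -40068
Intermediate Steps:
l(n) = 0
V(a, t) = 0 (V(a, t) = (0*t)*5 = 0*5 = 0)
k = 84
(k + 294)*(V(-5, -13) - 106) = (84 + 294)*(0 - 106) = 378*(-106) = -40068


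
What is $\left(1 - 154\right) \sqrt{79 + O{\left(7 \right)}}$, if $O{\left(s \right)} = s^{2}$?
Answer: $- 1224 \sqrt{2} \approx -1731.0$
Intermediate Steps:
$\left(1 - 154\right) \sqrt{79 + O{\left(7 \right)}} = \left(1 - 154\right) \sqrt{79 + 7^{2}} = - 153 \sqrt{79 + 49} = - 153 \sqrt{128} = - 153 \cdot 8 \sqrt{2} = - 1224 \sqrt{2}$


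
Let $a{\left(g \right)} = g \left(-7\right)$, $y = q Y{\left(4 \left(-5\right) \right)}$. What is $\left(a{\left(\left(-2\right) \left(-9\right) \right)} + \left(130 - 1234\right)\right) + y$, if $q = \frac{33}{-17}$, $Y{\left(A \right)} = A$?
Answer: $- \frac{20250}{17} \approx -1191.2$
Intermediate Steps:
$q = - \frac{33}{17}$ ($q = 33 \left(- \frac{1}{17}\right) = - \frac{33}{17} \approx -1.9412$)
$y = \frac{660}{17}$ ($y = - \frac{33 \cdot 4 \left(-5\right)}{17} = \left(- \frac{33}{17}\right) \left(-20\right) = \frac{660}{17} \approx 38.824$)
$a{\left(g \right)} = - 7 g$
$\left(a{\left(\left(-2\right) \left(-9\right) \right)} + \left(130 - 1234\right)\right) + y = \left(- 7 \left(\left(-2\right) \left(-9\right)\right) + \left(130 - 1234\right)\right) + \frac{660}{17} = \left(\left(-7\right) 18 + \left(130 - 1234\right)\right) + \frac{660}{17} = \left(-126 - 1104\right) + \frac{660}{17} = -1230 + \frac{660}{17} = - \frac{20250}{17}$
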